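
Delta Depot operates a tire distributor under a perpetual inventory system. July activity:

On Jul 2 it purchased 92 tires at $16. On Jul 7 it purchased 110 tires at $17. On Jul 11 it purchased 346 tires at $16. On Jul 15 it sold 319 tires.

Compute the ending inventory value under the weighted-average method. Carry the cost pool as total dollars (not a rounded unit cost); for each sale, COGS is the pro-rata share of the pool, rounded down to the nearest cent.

After Jul 2: 92 on hand, pool $1,472.00 (≈ $16.0000 each)
After Jul 7: 202 on hand, pool $3,342.00 (≈ $16.5446 each)
After Jul 11: 548 on hand, pool $8,878.00 (≈ $16.2007 each)
Jul 15, sell 319: 319/548 × $8,878.00 → $5,168.03
Ending inventory (cost pool remaining) = $3,709.97
Check: goods available $8,878.00 = COGS $5,168.03 + ending $3,709.97

Ending inventory = $3,709.97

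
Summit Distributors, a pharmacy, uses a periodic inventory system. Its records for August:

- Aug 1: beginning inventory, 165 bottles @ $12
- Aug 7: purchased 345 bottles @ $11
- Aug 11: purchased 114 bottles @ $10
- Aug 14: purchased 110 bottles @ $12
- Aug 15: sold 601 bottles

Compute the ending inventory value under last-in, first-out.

Aug 15, 601 sold [LIFO — newest first]: 110 @ $12 + 114 @ $10 + 345 @ $11 + 32 @ $12 = $6,639
Ending inventory: 133 @ $12 = $1,596

Ending inventory = $1,596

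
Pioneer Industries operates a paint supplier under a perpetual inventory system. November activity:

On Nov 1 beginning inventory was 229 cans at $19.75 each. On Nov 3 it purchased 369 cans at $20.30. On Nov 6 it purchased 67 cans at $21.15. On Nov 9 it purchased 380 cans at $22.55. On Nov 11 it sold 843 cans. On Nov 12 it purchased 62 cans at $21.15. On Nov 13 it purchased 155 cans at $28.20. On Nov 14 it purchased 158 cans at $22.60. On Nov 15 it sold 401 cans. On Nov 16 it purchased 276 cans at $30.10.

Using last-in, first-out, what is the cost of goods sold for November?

COGS = $27,776.60

Nov 11, 843 sold [LIFO — newest first]: 380 @ $22.55 + 67 @ $21.15 + 369 @ $20.30 + 27 @ $19.75 = $18,010.00
Nov 15, 401 sold [LIFO — newest first]: 158 @ $22.60 + 155 @ $28.20 + 62 @ $21.15 + 26 @ $19.75 = $9,766.60
Total COGS = $18,010.00 + $9,766.60 = $27,776.60
Ending inventory: 176 @ $19.75 + 276 @ $30.10 = $11,783.60
Check: goods available $39,560.20 = COGS $27,776.60 + ending $11,783.60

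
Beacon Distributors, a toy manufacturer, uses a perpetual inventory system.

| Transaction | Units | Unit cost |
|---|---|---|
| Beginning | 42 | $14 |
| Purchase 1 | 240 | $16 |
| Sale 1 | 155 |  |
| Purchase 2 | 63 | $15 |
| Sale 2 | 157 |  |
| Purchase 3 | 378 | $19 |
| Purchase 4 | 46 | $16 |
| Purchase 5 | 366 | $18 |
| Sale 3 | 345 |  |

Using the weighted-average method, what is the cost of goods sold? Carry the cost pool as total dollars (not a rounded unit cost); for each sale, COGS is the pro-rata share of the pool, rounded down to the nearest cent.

COGS = $11,157.39

After Beginning: 42 on hand, pool $588.00 (≈ $14.0000 each)
After Purchase 1: 282 on hand, pool $4,428.00 (≈ $15.7021 each)
Sale 1, sell 155: 155/282 × $4,428.00 → $2,433.82
After Purchase 2: 190 on hand, pool $2,939.18 (≈ $15.4694 each)
Sale 2, sell 157: 157/190 × $2,939.18 → $2,428.69
After Purchase 3: 411 on hand, pool $7,692.49 (≈ $18.7165 each)
After Purchase 4: 457 on hand, pool $8,428.49 (≈ $18.4431 each)
After Purchase 5: 823 on hand, pool $15,016.49 (≈ $18.2460 each)
Sale 3, sell 345: 345/823 × $15,016.49 → $6,294.88
Total COGS = $2,433.82 + $2,428.69 + $6,294.88 = $11,157.39
Ending inventory (cost pool remaining) = $8,721.61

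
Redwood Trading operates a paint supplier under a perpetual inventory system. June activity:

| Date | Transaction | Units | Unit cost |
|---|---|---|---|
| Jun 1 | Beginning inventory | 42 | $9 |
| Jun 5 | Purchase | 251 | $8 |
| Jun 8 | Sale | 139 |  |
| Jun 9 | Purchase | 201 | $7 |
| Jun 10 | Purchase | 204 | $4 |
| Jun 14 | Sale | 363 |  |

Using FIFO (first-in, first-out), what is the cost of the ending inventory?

Jun 8, 139 sold [FIFO — oldest first]: 42 @ $9 + 97 @ $8 = $1,154
Jun 14, 363 sold [FIFO — oldest first]: 154 @ $8 + 201 @ $7 + 8 @ $4 = $2,671
Total COGS = $1,154 + $2,671 = $3,825
Ending inventory: 196 @ $4 = $784
Check: goods available $4,609 = COGS $3,825 + ending $784

Ending inventory = $784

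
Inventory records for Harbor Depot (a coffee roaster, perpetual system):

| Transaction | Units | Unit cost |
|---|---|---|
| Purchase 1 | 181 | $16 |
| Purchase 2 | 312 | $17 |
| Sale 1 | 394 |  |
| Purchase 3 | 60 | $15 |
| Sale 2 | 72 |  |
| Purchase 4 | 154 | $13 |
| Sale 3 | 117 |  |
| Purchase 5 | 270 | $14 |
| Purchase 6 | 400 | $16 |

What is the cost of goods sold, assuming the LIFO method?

COGS = $9,229

Sale 1 (394) [LIFO — newest first]: 312 @ $17 + 82 @ $16 = $6,616
Sale 2 (72) [LIFO — newest first]: 60 @ $15 + 12 @ $16 = $1,092
Sale 3 (117) [LIFO — newest first]: 117 @ $13 = $1,521
Total COGS = $6,616 + $1,092 + $1,521 = $9,229
Ending inventory: 87 @ $16 + 37 @ $13 + 270 @ $14 + 400 @ $16 = $12,053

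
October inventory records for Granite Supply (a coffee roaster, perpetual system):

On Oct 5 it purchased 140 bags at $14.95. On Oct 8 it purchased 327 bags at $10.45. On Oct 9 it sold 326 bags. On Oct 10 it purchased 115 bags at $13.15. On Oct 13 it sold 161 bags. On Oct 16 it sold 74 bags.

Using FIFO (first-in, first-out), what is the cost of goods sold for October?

COGS = $6,746.25

Oct 9, 326 sold [FIFO — oldest first]: 140 @ $14.95 + 186 @ $10.45 = $4,036.70
Oct 13, 161 sold [FIFO — oldest first]: 141 @ $10.45 + 20 @ $13.15 = $1,736.45
Oct 16, 74 sold [FIFO — oldest first]: 74 @ $13.15 = $973.10
Total COGS = $4,036.70 + $1,736.45 + $973.10 = $6,746.25
Ending inventory: 21 @ $13.15 = $276.15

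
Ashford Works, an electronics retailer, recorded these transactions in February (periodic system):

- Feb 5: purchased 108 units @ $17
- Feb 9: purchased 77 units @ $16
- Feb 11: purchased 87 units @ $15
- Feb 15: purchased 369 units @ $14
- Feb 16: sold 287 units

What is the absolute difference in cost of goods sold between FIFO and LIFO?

$565

FIFO COGS: 108 @ $17 + 77 @ $16 + 87 @ $15 + 15 @ $14 = $4,583
LIFO COGS: 287 @ $14 = $4,018
Difference = |$4,583 − $4,018| = $565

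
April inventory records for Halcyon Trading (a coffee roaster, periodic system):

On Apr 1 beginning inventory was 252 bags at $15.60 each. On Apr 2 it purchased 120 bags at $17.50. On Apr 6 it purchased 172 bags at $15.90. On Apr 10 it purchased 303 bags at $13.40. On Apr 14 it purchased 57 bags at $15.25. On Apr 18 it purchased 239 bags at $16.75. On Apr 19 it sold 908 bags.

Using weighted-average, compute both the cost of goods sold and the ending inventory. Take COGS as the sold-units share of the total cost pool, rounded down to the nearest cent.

COGS = $14,059.85; ending inventory = $3,638.85

Apr 19, sell 908: 908/1143 × $17,698.70 → $14,059.85
Ending inventory (cost pool remaining) = $3,638.85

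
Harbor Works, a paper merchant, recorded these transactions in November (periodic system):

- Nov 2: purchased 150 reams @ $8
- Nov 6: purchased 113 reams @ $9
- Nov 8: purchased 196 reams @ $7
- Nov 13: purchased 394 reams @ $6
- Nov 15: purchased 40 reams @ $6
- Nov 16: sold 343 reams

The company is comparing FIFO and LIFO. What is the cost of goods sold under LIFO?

FIFO COGS: 150 @ $8 + 113 @ $9 + 80 @ $7 = $2,777
LIFO COGS: 40 @ $6 + 303 @ $6 = $2,058

COGS = $2,058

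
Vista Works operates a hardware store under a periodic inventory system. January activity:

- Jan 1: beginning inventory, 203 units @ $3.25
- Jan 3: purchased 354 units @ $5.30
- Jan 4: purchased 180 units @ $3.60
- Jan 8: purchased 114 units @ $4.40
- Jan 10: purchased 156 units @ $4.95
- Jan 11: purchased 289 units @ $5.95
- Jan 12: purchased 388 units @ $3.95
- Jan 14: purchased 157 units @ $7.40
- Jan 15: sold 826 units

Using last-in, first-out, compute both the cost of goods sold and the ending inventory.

COGS = $4,366.35; ending inventory = $4,505.35

Jan 15, 826 sold [LIFO — newest first]: 157 @ $7.40 + 388 @ $3.95 + 281 @ $5.95 = $4,366.35
Ending inventory: 203 @ $3.25 + 354 @ $5.30 + 180 @ $3.60 + 114 @ $4.40 + 156 @ $4.95 + 8 @ $5.95 = $4,505.35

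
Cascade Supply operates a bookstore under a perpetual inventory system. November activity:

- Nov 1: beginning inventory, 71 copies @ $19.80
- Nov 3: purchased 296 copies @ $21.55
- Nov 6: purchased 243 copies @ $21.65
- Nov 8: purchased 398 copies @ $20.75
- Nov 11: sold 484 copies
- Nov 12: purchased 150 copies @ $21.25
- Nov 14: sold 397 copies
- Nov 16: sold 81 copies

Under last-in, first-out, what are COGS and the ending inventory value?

COGS = $20,392.00; ending inventory = $4,099.55

Nov 11, 484 sold [LIFO — newest first]: 398 @ $20.75 + 86 @ $21.65 = $10,120.40
Nov 14, 397 sold [LIFO — newest first]: 150 @ $21.25 + 157 @ $21.65 + 90 @ $21.55 = $8,526.05
Nov 16, 81 sold [LIFO — newest first]: 81 @ $21.55 = $1,745.55
Total COGS = $10,120.40 + $8,526.05 + $1,745.55 = $20,392.00
Ending inventory: 71 @ $19.80 + 125 @ $21.55 = $4,099.55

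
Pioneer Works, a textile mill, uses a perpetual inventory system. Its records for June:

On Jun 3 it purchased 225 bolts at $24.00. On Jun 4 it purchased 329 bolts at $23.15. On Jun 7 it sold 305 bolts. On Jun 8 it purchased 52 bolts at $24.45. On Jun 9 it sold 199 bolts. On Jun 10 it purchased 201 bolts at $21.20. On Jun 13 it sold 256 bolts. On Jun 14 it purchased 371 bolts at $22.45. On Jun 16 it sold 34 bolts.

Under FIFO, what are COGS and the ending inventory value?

Jun 7, 305 sold [FIFO — oldest first]: 225 @ $24.00 + 80 @ $23.15 = $7,252.00
Jun 9, 199 sold [FIFO — oldest first]: 199 @ $23.15 = $4,606.85
Jun 13, 256 sold [FIFO — oldest first]: 50 @ $23.15 + 52 @ $24.45 + 154 @ $21.20 = $5,693.70
Jun 16, 34 sold [FIFO — oldest first]: 34 @ $21.20 = $720.80
Total COGS = $7,252.00 + $4,606.85 + $5,693.70 + $720.80 = $18,273.35
Ending inventory: 13 @ $21.20 + 371 @ $22.45 = $8,604.55
Check: goods available $26,877.90 = COGS $18,273.35 + ending $8,604.55

COGS = $18,273.35; ending inventory = $8,604.55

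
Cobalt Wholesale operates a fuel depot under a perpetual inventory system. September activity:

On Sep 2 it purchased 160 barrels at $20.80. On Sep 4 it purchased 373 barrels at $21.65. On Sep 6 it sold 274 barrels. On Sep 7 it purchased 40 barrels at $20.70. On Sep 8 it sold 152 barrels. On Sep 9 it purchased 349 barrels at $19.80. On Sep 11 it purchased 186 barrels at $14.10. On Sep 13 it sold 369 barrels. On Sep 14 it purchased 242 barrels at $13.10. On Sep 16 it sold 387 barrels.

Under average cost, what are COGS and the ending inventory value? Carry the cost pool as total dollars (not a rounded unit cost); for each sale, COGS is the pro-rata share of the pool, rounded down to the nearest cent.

COGS = $22,215.46; ending inventory = $2,718.99

After Sep 2: 160 on hand, pool $3,328.00 (≈ $20.8000 each)
After Sep 4: 533 on hand, pool $11,403.45 (≈ $21.3948 each)
Sep 6, sell 274: 274/533 × $11,403.45 → $5,862.18
After Sep 7: 299 on hand, pool $6,369.27 (≈ $21.3019 each)
Sep 8, sell 152: 152/299 × $6,369.27 → $3,237.88
After Sep 9: 496 on hand, pool $10,041.59 (≈ $20.2451 each)
After Sep 11: 682 on hand, pool $12,664.19 (≈ $18.5692 each)
Sep 13, sell 369: 369/682 × $12,664.19 → $6,852.03
After Sep 14: 555 on hand, pool $8,982.36 (≈ $16.1844 each)
Sep 16, sell 387: 387/555 × $8,982.36 → $6,263.37
Total COGS = $5,862.18 + $3,237.88 + $6,852.03 + $6,263.37 = $22,215.46
Ending inventory (cost pool remaining) = $2,718.99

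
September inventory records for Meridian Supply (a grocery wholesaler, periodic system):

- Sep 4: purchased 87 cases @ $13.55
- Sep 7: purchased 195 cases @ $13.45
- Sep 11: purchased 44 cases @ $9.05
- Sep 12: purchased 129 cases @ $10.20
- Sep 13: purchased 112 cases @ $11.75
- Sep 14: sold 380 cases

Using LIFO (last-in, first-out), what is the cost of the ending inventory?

Sep 14, 380 sold [LIFO — newest first]: 112 @ $11.75 + 129 @ $10.20 + 44 @ $9.05 + 95 @ $13.45 = $4,307.75
Ending inventory: 87 @ $13.55 + 100 @ $13.45 = $2,523.85

Ending inventory = $2,523.85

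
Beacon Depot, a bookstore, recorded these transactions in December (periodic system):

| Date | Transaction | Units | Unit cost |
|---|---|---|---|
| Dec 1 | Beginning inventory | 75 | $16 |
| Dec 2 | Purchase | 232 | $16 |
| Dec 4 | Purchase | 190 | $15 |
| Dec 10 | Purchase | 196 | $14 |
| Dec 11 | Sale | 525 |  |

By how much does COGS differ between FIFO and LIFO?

FIFO COGS: 75 @ $16 + 232 @ $16 + 190 @ $15 + 28 @ $14 = $8,154
LIFO COGS: 196 @ $14 + 190 @ $15 + 139 @ $16 = $7,818
Difference = |$8,154 − $7,818| = $336

$336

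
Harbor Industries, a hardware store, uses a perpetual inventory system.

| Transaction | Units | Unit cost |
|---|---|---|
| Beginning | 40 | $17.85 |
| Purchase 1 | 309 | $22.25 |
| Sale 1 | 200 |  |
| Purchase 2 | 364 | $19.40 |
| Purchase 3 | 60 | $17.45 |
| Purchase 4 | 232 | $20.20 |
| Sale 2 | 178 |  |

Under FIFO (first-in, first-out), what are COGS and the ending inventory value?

Sale 1 (200) [FIFO — oldest first]: 40 @ $17.85 + 160 @ $22.25 = $4,274.00
Sale 2 (178) [FIFO — oldest first]: 149 @ $22.25 + 29 @ $19.40 = $3,877.85
Total COGS = $4,274.00 + $3,877.85 = $8,151.85
Ending inventory: 335 @ $19.40 + 60 @ $17.45 + 232 @ $20.20 = $12,232.40

COGS = $8,151.85; ending inventory = $12,232.40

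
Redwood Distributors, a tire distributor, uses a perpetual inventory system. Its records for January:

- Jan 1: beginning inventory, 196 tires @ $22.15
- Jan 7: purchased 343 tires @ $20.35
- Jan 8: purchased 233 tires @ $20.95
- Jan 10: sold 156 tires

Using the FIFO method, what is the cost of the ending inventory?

Ending inventory = $12,747.40

Jan 10, 156 sold [FIFO — oldest first]: 156 @ $22.15 = $3,455.40
Ending inventory: 40 @ $22.15 + 343 @ $20.35 + 233 @ $20.95 = $12,747.40
Check: goods available $16,202.80 = COGS $3,455.40 + ending $12,747.40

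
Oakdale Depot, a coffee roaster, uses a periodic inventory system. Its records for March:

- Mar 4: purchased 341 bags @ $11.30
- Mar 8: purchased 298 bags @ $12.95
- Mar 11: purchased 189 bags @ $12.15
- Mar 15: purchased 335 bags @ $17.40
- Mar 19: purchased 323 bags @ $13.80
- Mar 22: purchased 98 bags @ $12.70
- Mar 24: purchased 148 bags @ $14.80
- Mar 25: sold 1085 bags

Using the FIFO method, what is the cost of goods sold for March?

Mar 25, 1085 sold [FIFO — oldest first]: 341 @ $11.30 + 298 @ $12.95 + 189 @ $12.15 + 257 @ $17.40 = $14,480.55
Ending inventory: 78 @ $17.40 + 323 @ $13.80 + 98 @ $12.70 + 148 @ $14.80 = $9,249.60

COGS = $14,480.55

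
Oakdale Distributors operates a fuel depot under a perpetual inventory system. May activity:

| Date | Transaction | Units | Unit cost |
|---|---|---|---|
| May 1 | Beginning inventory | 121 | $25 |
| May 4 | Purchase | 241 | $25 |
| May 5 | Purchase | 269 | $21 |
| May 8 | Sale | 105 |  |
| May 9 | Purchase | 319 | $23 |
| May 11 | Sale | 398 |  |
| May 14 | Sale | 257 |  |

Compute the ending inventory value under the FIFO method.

Ending inventory = $4,370

May 8, 105 sold [FIFO — oldest first]: 105 @ $25 = $2,625
May 11, 398 sold [FIFO — oldest first]: 16 @ $25 + 241 @ $25 + 141 @ $21 = $9,386
May 14, 257 sold [FIFO — oldest first]: 128 @ $21 + 129 @ $23 = $5,655
Total COGS = $2,625 + $9,386 + $5,655 = $17,666
Ending inventory: 190 @ $23 = $4,370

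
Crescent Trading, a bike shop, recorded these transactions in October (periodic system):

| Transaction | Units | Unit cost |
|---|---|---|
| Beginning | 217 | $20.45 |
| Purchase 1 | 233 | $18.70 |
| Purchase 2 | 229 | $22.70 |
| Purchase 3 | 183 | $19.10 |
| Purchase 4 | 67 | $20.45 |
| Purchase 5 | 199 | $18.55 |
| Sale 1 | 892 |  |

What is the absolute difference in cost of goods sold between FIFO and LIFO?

$344.85

FIFO COGS: 217 @ $20.45 + 233 @ $18.70 + 229 @ $22.70 + 183 @ $19.10 + 30 @ $20.45 = $18,101.85
LIFO COGS: 199 @ $18.55 + 67 @ $20.45 + 183 @ $19.10 + 229 @ $22.70 + 214 @ $18.70 = $17,757.00
Difference = |$18,101.85 − $17,757.00| = $344.85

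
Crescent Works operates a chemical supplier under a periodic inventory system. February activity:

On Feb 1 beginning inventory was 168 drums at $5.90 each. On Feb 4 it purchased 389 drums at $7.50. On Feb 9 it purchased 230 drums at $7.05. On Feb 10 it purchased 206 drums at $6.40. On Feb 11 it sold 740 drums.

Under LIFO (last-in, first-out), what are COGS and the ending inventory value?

COGS = $5,219.90; ending inventory = $1,628.70

Feb 11, 740 sold [LIFO — newest first]: 206 @ $6.40 + 230 @ $7.05 + 304 @ $7.50 = $5,219.90
Ending inventory: 168 @ $5.90 + 85 @ $7.50 = $1,628.70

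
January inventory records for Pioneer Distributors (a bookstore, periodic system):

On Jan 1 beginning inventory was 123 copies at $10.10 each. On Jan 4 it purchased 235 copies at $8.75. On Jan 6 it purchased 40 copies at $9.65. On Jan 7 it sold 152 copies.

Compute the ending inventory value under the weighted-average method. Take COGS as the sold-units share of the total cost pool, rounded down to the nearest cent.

Ending inventory = $2,277.39

Jan 7, sell 152: 152/398 × $3,684.55 → $1,407.16
Ending inventory (cost pool remaining) = $2,277.39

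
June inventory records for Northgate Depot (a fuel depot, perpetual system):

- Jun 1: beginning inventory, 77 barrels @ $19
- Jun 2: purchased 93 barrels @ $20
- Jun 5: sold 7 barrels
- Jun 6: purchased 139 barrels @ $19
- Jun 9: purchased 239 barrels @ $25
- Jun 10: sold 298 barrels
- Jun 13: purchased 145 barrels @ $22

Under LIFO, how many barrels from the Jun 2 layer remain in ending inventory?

Jun 5, 7 sold [LIFO — newest first]: 7 @ $20 = $140
Jun 10, 298 sold [LIFO — newest first]: 239 @ $25 + 59 @ $19 = $7,096
Total COGS = $140 + $7,096 = $7,236
Ending inventory: 77 @ $19 + 86 @ $20 + 80 @ $19 + 145 @ $22 = $7,893

86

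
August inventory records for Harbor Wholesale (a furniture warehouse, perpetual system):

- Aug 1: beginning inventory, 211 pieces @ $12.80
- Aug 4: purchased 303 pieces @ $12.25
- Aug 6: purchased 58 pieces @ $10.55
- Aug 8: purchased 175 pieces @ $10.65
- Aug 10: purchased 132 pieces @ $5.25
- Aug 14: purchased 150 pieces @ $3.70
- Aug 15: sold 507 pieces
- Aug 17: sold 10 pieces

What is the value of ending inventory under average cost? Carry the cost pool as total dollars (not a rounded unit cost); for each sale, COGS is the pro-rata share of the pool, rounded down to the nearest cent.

Ending inventory = $5,043.48

After Aug 1: 211 on hand, pool $2,700.80 (≈ $12.8000 each)
After Aug 4: 514 on hand, pool $6,412.55 (≈ $12.4758 each)
After Aug 6: 572 on hand, pool $7,024.45 (≈ $12.2805 each)
After Aug 8: 747 on hand, pool $8,888.20 (≈ $11.8985 each)
After Aug 10: 879 on hand, pool $9,581.20 (≈ $10.9001 each)
After Aug 14: 1029 on hand, pool $10,136.20 (≈ $9.8505 each)
Aug 15, sell 507: 507/1029 × $10,136.20 → $4,994.22
Aug 17, sell 10: 10/522 × $5,141.98 → $98.50
Total COGS = $4,994.22 + $98.50 = $5,092.72
Ending inventory (cost pool remaining) = $5,043.48
Check: goods available $10,136.20 = COGS $5,092.72 + ending $5,043.48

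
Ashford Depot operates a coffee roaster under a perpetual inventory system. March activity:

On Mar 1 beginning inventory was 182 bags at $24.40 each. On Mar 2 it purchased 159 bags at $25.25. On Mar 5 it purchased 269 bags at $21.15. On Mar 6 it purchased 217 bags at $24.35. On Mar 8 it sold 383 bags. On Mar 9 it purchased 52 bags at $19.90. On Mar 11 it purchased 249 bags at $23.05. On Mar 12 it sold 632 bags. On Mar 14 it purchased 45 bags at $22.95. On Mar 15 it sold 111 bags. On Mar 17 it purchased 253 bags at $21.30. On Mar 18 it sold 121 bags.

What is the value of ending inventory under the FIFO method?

Mar 8, 383 sold [FIFO — oldest first]: 182 @ $24.40 + 159 @ $25.25 + 42 @ $21.15 = $9,343.85
Mar 12, 632 sold [FIFO — oldest first]: 227 @ $21.15 + 217 @ $24.35 + 52 @ $19.90 + 136 @ $23.05 = $14,254.60
Mar 15, 111 sold [FIFO — oldest first]: 111 @ $23.05 = $2,558.55
Mar 18, 121 sold [FIFO — oldest first]: 2 @ $23.05 + 45 @ $22.95 + 74 @ $21.30 = $2,655.05
Total COGS = $9,343.85 + $14,254.60 + $2,558.55 + $2,655.05 = $28,812.05
Ending inventory: 179 @ $21.30 = $3,812.70

Ending inventory = $3,812.70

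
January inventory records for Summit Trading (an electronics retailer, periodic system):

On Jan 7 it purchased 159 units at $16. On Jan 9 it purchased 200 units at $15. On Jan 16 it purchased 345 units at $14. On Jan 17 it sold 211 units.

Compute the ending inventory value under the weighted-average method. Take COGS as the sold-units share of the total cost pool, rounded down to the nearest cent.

Jan 17, sell 211: 211/704 × $10,374.00 → $3,109.25
Ending inventory (cost pool remaining) = $7,264.75

Ending inventory = $7,264.75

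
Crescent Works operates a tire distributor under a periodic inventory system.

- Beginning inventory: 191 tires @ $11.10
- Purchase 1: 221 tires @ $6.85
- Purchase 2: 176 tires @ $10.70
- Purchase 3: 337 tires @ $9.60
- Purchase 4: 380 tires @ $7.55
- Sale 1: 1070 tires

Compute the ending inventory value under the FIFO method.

Ending inventory = $1,774.25

Sale 1 (1070) [FIFO — oldest first]: 191 @ $11.10 + 221 @ $6.85 + 176 @ $10.70 + 337 @ $9.60 + 145 @ $7.55 = $9,847.10
Ending inventory: 235 @ $7.55 = $1,774.25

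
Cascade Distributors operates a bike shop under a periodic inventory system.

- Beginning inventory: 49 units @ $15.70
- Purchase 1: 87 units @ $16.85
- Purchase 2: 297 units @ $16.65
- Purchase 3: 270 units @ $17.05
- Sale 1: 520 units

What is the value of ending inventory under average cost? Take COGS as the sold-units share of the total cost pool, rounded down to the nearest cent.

Ending inventory = $3,067.48

Sale 1, sell 520: 520/703 × $11,783.80 → $8,716.32
Ending inventory (cost pool remaining) = $3,067.48
Check: goods available $11,783.80 = COGS $8,716.32 + ending $3,067.48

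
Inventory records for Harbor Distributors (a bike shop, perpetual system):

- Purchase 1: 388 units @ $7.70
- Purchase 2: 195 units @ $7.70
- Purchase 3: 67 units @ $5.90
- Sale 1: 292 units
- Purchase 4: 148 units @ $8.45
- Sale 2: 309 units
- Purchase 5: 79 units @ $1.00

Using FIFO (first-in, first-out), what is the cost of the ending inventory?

Ending inventory = $1,618.70

Sale 1 (292) [FIFO — oldest first]: 292 @ $7.70 = $2,248.40
Sale 2 (309) [FIFO — oldest first]: 96 @ $7.70 + 195 @ $7.70 + 18 @ $5.90 = $2,346.90
Total COGS = $2,248.40 + $2,346.90 = $4,595.30
Ending inventory: 49 @ $5.90 + 148 @ $8.45 + 79 @ $1.00 = $1,618.70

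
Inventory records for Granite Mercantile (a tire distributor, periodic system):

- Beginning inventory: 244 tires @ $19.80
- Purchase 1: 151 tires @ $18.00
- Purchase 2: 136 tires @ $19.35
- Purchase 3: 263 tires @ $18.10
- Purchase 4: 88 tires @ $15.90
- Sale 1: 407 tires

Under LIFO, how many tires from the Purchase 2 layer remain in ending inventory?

Sale 1 (407) [LIFO — newest first]: 88 @ $15.90 + 263 @ $18.10 + 56 @ $19.35 = $7,243.10
Ending inventory: 244 @ $19.80 + 151 @ $18.00 + 80 @ $19.35 = $9,097.20

80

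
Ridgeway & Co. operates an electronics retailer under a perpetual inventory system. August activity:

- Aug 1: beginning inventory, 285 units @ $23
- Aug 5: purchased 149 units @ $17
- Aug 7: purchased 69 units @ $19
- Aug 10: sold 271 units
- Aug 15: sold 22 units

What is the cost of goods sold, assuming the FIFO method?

COGS = $6,691

Aug 10, 271 sold [FIFO — oldest first]: 271 @ $23 = $6,233
Aug 15, 22 sold [FIFO — oldest first]: 14 @ $23 + 8 @ $17 = $458
Total COGS = $6,233 + $458 = $6,691
Ending inventory: 141 @ $17 + 69 @ $19 = $3,708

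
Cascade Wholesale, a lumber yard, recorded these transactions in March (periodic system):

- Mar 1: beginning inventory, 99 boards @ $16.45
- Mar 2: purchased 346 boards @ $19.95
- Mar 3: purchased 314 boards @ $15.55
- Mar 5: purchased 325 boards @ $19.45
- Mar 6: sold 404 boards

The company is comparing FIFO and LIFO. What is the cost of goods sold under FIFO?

COGS = $7,713.30

FIFO COGS: 99 @ $16.45 + 305 @ $19.95 = $7,713.30
LIFO COGS: 325 @ $19.45 + 79 @ $15.55 = $7,549.70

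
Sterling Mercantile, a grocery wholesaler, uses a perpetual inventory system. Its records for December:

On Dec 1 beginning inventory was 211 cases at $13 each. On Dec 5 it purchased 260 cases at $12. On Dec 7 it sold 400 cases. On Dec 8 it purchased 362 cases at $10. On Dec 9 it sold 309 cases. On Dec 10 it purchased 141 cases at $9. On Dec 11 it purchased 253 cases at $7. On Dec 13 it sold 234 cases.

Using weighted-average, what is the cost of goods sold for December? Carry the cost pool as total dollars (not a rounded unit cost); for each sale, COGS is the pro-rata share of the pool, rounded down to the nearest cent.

COGS = $10,149.14

After Dec 1: 211 on hand, pool $2,743.00 (≈ $13.0000 each)
After Dec 5: 471 on hand, pool $5,863.00 (≈ $12.4480 each)
Dec 7, sell 400: 400/471 × $5,863.00 → $4,979.19
After Dec 8: 433 on hand, pool $4,503.81 (≈ $10.4014 each)
Dec 9, sell 309: 309/433 × $4,503.81 → $3,214.03
After Dec 10: 265 on hand, pool $2,558.78 (≈ $9.6558 each)
After Dec 11: 518 on hand, pool $4,329.78 (≈ $8.3586 each)
Dec 13, sell 234: 234/518 × $4,329.78 → $1,955.92
Total COGS = $4,979.19 + $3,214.03 + $1,955.92 = $10,149.14
Ending inventory (cost pool remaining) = $2,373.86
Check: goods available $12,523.00 = COGS $10,149.14 + ending $2,373.86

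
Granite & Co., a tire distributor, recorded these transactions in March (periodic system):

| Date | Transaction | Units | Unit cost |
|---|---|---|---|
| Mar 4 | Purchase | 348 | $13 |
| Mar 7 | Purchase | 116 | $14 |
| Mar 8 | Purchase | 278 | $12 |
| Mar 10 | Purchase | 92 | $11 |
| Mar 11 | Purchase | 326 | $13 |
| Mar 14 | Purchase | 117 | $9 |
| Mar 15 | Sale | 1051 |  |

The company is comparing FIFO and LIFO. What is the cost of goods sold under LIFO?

FIFO COGS: 348 @ $13 + 116 @ $14 + 278 @ $12 + 92 @ $11 + 217 @ $13 = $13,317
LIFO COGS: 117 @ $9 + 326 @ $13 + 92 @ $11 + 278 @ $12 + 116 @ $14 + 122 @ $13 = $12,849

COGS = $12,849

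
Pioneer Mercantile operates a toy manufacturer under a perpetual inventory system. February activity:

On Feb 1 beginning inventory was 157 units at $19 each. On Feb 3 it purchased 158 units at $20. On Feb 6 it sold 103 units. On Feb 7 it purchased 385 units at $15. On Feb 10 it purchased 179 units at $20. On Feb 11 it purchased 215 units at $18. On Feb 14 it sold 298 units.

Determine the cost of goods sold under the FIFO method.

Feb 6, 103 sold [FIFO — oldest first]: 103 @ $19 = $1,957
Feb 14, 298 sold [FIFO — oldest first]: 54 @ $19 + 158 @ $20 + 86 @ $15 = $5,476
Total COGS = $1,957 + $5,476 = $7,433
Ending inventory: 299 @ $15 + 179 @ $20 + 215 @ $18 = $11,935
Check: goods available $19,368 = COGS $7,433 + ending $11,935

COGS = $7,433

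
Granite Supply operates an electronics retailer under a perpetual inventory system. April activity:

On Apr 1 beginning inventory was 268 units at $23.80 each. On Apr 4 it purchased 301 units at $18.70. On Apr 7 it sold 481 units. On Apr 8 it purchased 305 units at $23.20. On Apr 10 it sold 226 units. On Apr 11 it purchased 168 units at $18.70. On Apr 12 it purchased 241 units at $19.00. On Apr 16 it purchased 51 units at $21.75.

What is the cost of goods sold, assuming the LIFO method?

COGS = $15,155.90

Apr 7, 481 sold [LIFO — newest first]: 301 @ $18.70 + 180 @ $23.80 = $9,912.70
Apr 10, 226 sold [LIFO — newest first]: 226 @ $23.20 = $5,243.20
Total COGS = $9,912.70 + $5,243.20 = $15,155.90
Ending inventory: 88 @ $23.80 + 79 @ $23.20 + 168 @ $18.70 + 241 @ $19.00 + 51 @ $21.75 = $12,757.05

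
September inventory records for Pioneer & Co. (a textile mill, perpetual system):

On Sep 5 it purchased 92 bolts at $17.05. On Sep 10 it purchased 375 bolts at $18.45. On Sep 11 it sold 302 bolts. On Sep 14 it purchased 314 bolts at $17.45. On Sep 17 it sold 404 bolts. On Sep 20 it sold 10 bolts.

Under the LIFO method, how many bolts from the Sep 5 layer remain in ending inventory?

Sep 11, 302 sold [LIFO — newest first]: 302 @ $18.45 = $5,571.90
Sep 17, 404 sold [LIFO — newest first]: 314 @ $17.45 + 73 @ $18.45 + 17 @ $17.05 = $7,116.00
Sep 20, 10 sold [LIFO — newest first]: 10 @ $17.05 = $170.50
Total COGS = $5,571.90 + $7,116.00 + $170.50 = $12,858.40
Ending inventory: 65 @ $17.05 = $1,108.25
Check: goods available $13,966.65 = COGS $12,858.40 + ending $1,108.25

65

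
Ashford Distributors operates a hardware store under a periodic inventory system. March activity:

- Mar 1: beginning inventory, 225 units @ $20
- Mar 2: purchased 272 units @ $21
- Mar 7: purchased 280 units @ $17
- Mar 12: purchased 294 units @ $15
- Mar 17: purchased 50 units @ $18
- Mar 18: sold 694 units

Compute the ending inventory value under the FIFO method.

Mar 18, 694 sold [FIFO — oldest first]: 225 @ $20 + 272 @ $21 + 197 @ $17 = $13,561
Ending inventory: 83 @ $17 + 294 @ $15 + 50 @ $18 = $6,721
Check: goods available $20,282 = COGS $13,561 + ending $6,721

Ending inventory = $6,721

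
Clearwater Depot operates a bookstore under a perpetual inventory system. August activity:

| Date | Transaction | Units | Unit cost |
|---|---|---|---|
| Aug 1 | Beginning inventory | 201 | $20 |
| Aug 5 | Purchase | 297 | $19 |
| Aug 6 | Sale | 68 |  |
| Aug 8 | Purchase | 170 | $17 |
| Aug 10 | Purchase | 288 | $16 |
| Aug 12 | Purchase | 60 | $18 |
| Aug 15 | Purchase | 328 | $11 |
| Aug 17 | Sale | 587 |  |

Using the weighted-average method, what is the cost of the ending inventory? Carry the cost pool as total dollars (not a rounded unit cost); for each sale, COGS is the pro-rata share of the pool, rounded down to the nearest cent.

After Aug 1: 201 on hand, pool $4,020.00 (≈ $20.0000 each)
After Aug 5: 498 on hand, pool $9,663.00 (≈ $19.4036 each)
Aug 6, sell 68: 68/498 × $9,663.00 → $1,319.44
After Aug 8: 600 on hand, pool $11,233.56 (≈ $18.7226 each)
After Aug 10: 888 on hand, pool $15,841.56 (≈ $17.8396 each)
After Aug 12: 948 on hand, pool $16,921.56 (≈ $17.8497 each)
After Aug 15: 1276 on hand, pool $20,529.56 (≈ $16.0890 each)
Aug 17, sell 587: 587/1276 × $20,529.56 → $9,444.24
Total COGS = $1,319.44 + $9,444.24 = $10,763.68
Ending inventory (cost pool remaining) = $11,085.32

Ending inventory = $11,085.32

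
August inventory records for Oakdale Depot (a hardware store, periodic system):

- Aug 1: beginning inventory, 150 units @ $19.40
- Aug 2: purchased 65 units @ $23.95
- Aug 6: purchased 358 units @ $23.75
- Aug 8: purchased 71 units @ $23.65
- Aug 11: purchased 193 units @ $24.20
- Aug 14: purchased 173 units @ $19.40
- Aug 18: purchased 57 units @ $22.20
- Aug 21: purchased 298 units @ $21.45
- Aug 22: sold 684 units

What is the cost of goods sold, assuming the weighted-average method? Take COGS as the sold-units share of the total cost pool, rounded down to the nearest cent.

COGS = $15,199.68

Aug 22, sell 684: 684/1365 × $30,332.70 → $15,199.68
Ending inventory (cost pool remaining) = $15,133.02
Check: goods available $30,332.70 = COGS $15,199.68 + ending $15,133.02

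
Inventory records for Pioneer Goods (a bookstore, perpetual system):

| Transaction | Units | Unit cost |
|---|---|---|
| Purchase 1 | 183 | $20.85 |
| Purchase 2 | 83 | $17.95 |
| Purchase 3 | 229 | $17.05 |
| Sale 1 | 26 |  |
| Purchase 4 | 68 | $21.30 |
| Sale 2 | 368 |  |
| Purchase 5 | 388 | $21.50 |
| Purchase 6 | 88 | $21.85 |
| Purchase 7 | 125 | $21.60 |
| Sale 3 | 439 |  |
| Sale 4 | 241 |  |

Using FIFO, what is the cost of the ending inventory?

Ending inventory = $1,944.00

Sale 1 (26) [FIFO — oldest first]: 26 @ $20.85 = $542.10
Sale 2 (368) [FIFO — oldest first]: 157 @ $20.85 + 83 @ $17.95 + 128 @ $17.05 = $6,945.70
Sale 3 (439) [FIFO — oldest first]: 101 @ $17.05 + 68 @ $21.30 + 270 @ $21.50 = $8,975.45
Sale 4 (241) [FIFO — oldest first]: 118 @ $21.50 + 88 @ $21.85 + 35 @ $21.60 = $5,215.80
Total COGS = $542.10 + $6,945.70 + $8,975.45 + $5,215.80 = $21,679.05
Ending inventory: 90 @ $21.60 = $1,944.00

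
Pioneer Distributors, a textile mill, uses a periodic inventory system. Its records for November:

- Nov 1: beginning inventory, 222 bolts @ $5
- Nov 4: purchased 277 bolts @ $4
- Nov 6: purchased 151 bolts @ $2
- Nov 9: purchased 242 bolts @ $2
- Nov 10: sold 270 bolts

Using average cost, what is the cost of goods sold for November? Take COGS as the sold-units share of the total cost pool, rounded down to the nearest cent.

Nov 10, sell 270: 270/892 × $3,004.00 → $909.28
Ending inventory (cost pool remaining) = $2,094.72
Check: goods available $3,004.00 = COGS $909.28 + ending $2,094.72

COGS = $909.28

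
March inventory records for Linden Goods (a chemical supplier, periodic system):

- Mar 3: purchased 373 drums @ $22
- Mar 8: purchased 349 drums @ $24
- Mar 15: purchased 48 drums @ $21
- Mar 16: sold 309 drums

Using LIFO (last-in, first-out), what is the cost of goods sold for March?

COGS = $7,272

Mar 16, 309 sold [LIFO — newest first]: 48 @ $21 + 261 @ $24 = $7,272
Ending inventory: 373 @ $22 + 88 @ $24 = $10,318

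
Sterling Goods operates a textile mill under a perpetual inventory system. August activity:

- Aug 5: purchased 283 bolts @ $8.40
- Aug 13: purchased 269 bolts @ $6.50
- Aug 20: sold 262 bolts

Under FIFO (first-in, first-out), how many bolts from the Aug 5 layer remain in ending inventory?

21

Aug 20, 262 sold [FIFO — oldest first]: 262 @ $8.40 = $2,200.80
Ending inventory: 21 @ $8.40 + 269 @ $6.50 = $1,924.90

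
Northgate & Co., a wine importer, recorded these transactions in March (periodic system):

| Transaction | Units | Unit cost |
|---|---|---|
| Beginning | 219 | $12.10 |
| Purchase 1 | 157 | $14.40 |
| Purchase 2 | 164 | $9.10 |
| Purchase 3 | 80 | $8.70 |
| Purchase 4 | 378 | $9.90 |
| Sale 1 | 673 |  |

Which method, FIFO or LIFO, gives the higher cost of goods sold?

FIFO COGS: 219 @ $12.10 + 157 @ $14.40 + 164 @ $9.10 + 80 @ $8.70 + 53 @ $9.90 = $7,623.80
LIFO COGS: 378 @ $9.90 + 80 @ $8.70 + 164 @ $9.10 + 51 @ $14.40 = $6,665.00

FIFO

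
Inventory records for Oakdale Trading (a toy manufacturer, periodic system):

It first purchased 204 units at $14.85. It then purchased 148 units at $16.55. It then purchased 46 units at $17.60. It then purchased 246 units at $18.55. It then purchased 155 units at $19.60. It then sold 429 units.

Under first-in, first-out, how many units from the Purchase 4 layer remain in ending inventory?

215

Sale 1 (429) [FIFO — oldest first]: 204 @ $14.85 + 148 @ $16.55 + 46 @ $17.60 + 31 @ $18.55 = $6,863.45
Ending inventory: 215 @ $18.55 + 155 @ $19.60 = $7,026.25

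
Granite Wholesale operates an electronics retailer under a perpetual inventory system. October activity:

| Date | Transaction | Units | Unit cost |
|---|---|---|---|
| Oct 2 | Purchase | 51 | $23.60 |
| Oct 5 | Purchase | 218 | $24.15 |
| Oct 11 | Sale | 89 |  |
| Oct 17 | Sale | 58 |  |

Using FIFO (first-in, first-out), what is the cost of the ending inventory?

Ending inventory = $2,946.30

Oct 11, 89 sold [FIFO — oldest first]: 51 @ $23.60 + 38 @ $24.15 = $2,121.30
Oct 17, 58 sold [FIFO — oldest first]: 58 @ $24.15 = $1,400.70
Total COGS = $2,121.30 + $1,400.70 = $3,522.00
Ending inventory: 122 @ $24.15 = $2,946.30
Check: goods available $6,468.30 = COGS $3,522.00 + ending $2,946.30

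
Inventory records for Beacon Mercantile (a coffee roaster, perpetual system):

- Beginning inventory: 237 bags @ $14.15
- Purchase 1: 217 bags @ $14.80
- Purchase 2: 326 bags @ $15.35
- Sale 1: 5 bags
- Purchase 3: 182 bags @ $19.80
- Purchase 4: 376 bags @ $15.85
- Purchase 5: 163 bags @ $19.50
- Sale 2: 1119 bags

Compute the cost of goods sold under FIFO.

COGS = $17,740.55

Sale 1 (5) [FIFO — oldest first]: 5 @ $14.15 = $70.75
Sale 2 (1119) [FIFO — oldest first]: 232 @ $14.15 + 217 @ $14.80 + 326 @ $15.35 + 182 @ $19.80 + 162 @ $15.85 = $17,669.80
Total COGS = $70.75 + $17,669.80 = $17,740.55
Ending inventory: 214 @ $15.85 + 163 @ $19.50 = $6,570.40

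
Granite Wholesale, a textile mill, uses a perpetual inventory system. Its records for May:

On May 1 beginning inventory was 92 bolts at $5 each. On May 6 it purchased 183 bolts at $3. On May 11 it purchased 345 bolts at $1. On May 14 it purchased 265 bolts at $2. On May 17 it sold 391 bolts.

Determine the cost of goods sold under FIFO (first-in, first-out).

May 17, 391 sold [FIFO — oldest first]: 92 @ $5 + 183 @ $3 + 116 @ $1 = $1,125
Ending inventory: 229 @ $1 + 265 @ $2 = $759
Check: goods available $1,884 = COGS $1,125 + ending $759

COGS = $1,125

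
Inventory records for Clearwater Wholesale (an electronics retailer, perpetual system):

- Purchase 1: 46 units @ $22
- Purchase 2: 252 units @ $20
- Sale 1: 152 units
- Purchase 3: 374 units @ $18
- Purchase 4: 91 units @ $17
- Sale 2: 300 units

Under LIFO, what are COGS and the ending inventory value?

Sale 1 (152) [LIFO — newest first]: 152 @ $20 = $3,040
Sale 2 (300) [LIFO — newest first]: 91 @ $17 + 209 @ $18 = $5,309
Total COGS = $3,040 + $5,309 = $8,349
Ending inventory: 46 @ $22 + 100 @ $20 + 165 @ $18 = $5,982
Check: goods available $14,331 = COGS $8,349 + ending $5,982

COGS = $8,349; ending inventory = $5,982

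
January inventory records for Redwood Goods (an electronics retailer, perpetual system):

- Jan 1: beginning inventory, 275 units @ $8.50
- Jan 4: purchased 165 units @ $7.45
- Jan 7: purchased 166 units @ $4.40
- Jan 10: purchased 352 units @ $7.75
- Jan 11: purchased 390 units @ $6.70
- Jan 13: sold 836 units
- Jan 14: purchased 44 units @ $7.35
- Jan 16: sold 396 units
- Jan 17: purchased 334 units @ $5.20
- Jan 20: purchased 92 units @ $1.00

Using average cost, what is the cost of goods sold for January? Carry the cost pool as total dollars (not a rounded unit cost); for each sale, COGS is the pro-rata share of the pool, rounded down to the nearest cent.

After Jan 1: 275 on hand, pool $2,337.50 (≈ $8.5000 each)
After Jan 4: 440 on hand, pool $3,566.75 (≈ $8.1062 each)
After Jan 7: 606 on hand, pool $4,297.15 (≈ $7.0910 each)
After Jan 10: 958 on hand, pool $7,025.15 (≈ $7.3331 each)
After Jan 11: 1348 on hand, pool $9,638.15 (≈ $7.1500 each)
Jan 13, sell 836: 836/1348 × $9,638.15 → $5,977.36
After Jan 14: 556 on hand, pool $3,984.19 (≈ $7.1658 each)
Jan 16, sell 396: 396/556 × $3,984.19 → $2,837.66
After Jan 17: 494 on hand, pool $2,883.33 (≈ $5.8367 each)
After Jan 20: 586 on hand, pool $2,975.33 (≈ $5.0774 each)
Total COGS = $5,977.36 + $2,837.66 = $8,815.02
Ending inventory (cost pool remaining) = $2,975.33

COGS = $8,815.02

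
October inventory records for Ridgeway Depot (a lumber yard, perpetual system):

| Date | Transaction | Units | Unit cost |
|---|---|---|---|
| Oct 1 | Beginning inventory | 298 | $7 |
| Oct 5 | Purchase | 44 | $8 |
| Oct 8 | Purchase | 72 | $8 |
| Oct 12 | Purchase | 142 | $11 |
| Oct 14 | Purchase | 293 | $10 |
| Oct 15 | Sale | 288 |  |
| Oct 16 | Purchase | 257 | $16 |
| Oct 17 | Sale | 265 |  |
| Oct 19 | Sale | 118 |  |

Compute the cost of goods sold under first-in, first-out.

COGS = $5,726

Oct 15, 288 sold [FIFO — oldest first]: 288 @ $7 = $2,016
Oct 17, 265 sold [FIFO — oldest first]: 10 @ $7 + 44 @ $8 + 72 @ $8 + 139 @ $11 = $2,527
Oct 19, 118 sold [FIFO — oldest first]: 3 @ $11 + 115 @ $10 = $1,183
Total COGS = $2,016 + $2,527 + $1,183 = $5,726
Ending inventory: 178 @ $10 + 257 @ $16 = $5,892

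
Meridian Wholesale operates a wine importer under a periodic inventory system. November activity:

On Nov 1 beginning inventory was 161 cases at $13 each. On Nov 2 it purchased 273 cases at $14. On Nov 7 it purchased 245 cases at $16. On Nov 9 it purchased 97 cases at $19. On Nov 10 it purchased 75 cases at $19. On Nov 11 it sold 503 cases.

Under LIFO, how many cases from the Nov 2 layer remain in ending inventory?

187

Nov 11, 503 sold [LIFO — newest first]: 75 @ $19 + 97 @ $19 + 245 @ $16 + 86 @ $14 = $8,392
Ending inventory: 161 @ $13 + 187 @ $14 = $4,711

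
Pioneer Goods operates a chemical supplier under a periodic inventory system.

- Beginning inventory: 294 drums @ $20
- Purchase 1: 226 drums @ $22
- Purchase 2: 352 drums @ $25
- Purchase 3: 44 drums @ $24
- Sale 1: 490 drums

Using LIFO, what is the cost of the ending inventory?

Sale 1 (490) [LIFO — newest first]: 44 @ $24 + 352 @ $25 + 94 @ $22 = $11,924
Ending inventory: 294 @ $20 + 132 @ $22 = $8,784

Ending inventory = $8,784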